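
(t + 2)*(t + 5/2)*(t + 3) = t^3 + 15*t^2/2 + 37*t/2 + 15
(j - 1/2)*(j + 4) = j^2 + 7*j/2 - 2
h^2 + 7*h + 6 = (h + 1)*(h + 6)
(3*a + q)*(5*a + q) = 15*a^2 + 8*a*q + q^2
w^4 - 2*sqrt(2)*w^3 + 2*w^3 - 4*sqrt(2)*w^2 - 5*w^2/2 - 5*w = w*(w + 2)*(w - 5*sqrt(2)/2)*(w + sqrt(2)/2)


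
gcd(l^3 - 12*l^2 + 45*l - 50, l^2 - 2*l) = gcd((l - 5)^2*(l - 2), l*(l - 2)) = l - 2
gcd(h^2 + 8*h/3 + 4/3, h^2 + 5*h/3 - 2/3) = h + 2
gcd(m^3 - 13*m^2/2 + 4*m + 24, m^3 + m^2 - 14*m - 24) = m - 4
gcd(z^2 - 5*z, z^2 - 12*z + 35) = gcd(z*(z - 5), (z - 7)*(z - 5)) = z - 5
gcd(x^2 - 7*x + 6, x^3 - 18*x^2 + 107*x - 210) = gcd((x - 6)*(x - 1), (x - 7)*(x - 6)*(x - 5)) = x - 6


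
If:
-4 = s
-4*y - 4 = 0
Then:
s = -4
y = -1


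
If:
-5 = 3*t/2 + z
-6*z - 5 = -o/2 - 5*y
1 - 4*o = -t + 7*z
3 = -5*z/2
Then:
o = 103/60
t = -38/15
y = -367/600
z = -6/5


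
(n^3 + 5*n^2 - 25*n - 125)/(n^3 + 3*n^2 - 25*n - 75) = (n + 5)/(n + 3)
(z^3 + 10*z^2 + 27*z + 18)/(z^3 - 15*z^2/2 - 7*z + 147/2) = 2*(z^2 + 7*z + 6)/(2*z^2 - 21*z + 49)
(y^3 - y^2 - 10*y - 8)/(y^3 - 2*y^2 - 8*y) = (y + 1)/y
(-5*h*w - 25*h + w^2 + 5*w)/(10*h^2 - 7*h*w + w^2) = (w + 5)/(-2*h + w)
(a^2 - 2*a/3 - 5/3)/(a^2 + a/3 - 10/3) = (a + 1)/(a + 2)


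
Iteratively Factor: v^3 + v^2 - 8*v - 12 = (v + 2)*(v^2 - v - 6) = (v - 3)*(v + 2)*(v + 2)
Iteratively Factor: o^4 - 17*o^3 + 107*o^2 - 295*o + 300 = (o - 3)*(o^3 - 14*o^2 + 65*o - 100) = (o - 5)*(o - 3)*(o^2 - 9*o + 20) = (o - 5)^2*(o - 3)*(o - 4)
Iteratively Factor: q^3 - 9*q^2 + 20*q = (q)*(q^2 - 9*q + 20) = q*(q - 5)*(q - 4)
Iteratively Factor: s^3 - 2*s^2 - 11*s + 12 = (s - 1)*(s^2 - s - 12) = (s - 4)*(s - 1)*(s + 3)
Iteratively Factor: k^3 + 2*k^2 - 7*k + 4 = (k + 4)*(k^2 - 2*k + 1) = (k - 1)*(k + 4)*(k - 1)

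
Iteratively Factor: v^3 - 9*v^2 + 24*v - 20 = (v - 2)*(v^2 - 7*v + 10) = (v - 5)*(v - 2)*(v - 2)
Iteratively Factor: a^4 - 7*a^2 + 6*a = (a - 1)*(a^3 + a^2 - 6*a) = (a - 1)*(a + 3)*(a^2 - 2*a) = (a - 2)*(a - 1)*(a + 3)*(a)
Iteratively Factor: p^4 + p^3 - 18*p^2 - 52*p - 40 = (p - 5)*(p^3 + 6*p^2 + 12*p + 8) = (p - 5)*(p + 2)*(p^2 + 4*p + 4) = (p - 5)*(p + 2)^2*(p + 2)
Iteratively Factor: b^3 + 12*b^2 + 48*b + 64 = (b + 4)*(b^2 + 8*b + 16) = (b + 4)^2*(b + 4)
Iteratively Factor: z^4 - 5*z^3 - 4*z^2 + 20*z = (z)*(z^3 - 5*z^2 - 4*z + 20) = z*(z + 2)*(z^2 - 7*z + 10) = z*(z - 5)*(z + 2)*(z - 2)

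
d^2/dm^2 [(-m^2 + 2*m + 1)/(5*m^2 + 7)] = 4*(25*m^3 + 90*m^2 - 105*m - 42)/(125*m^6 + 525*m^4 + 735*m^2 + 343)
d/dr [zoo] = 0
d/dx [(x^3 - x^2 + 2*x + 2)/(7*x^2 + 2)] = (7*x^4 - 8*x^2 - 32*x + 4)/(49*x^4 + 28*x^2 + 4)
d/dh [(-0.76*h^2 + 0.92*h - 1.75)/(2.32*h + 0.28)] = (-1.7632*h^2 - 0.4256*h + 4.3176)/(5.3824*h^2 + 1.2992*h + 0.0784)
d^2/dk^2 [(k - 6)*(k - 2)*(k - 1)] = 6*k - 18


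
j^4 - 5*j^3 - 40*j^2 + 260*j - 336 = (j - 6)*(j - 4)*(j - 2)*(j + 7)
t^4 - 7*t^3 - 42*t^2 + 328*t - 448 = (t - 8)*(t - 4)*(t - 2)*(t + 7)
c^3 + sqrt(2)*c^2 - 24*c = c*(c - 3*sqrt(2))*(c + 4*sqrt(2))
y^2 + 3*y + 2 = (y + 1)*(y + 2)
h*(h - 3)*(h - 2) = h^3 - 5*h^2 + 6*h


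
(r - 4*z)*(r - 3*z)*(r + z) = r^3 - 6*r^2*z + 5*r*z^2 + 12*z^3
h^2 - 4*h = h*(h - 4)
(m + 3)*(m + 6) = m^2 + 9*m + 18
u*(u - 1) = u^2 - u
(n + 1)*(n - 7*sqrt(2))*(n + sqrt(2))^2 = n^4 - 5*sqrt(2)*n^3 + n^3 - 26*n^2 - 5*sqrt(2)*n^2 - 26*n - 14*sqrt(2)*n - 14*sqrt(2)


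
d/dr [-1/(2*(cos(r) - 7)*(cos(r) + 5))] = (1 - cos(r))*sin(r)/((cos(r) - 7)^2*(cos(r) + 5)^2)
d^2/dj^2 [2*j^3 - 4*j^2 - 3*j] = 12*j - 8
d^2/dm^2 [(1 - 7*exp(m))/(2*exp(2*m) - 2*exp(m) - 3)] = (-28*exp(4*m) - 12*exp(3*m) - 264*exp(2*m) + 70*exp(m) - 69)*exp(m)/(8*exp(6*m) - 24*exp(5*m) - 12*exp(4*m) + 64*exp(3*m) + 18*exp(2*m) - 54*exp(m) - 27)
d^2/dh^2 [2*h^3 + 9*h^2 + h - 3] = 12*h + 18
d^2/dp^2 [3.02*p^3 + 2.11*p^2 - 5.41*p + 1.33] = 18.12*p + 4.22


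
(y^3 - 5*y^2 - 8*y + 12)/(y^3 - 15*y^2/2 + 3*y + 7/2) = 2*(y^2 - 4*y - 12)/(2*y^2 - 13*y - 7)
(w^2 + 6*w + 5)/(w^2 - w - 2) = (w + 5)/(w - 2)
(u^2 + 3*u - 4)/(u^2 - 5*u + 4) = (u + 4)/(u - 4)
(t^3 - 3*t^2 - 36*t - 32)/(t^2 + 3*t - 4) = (t^2 - 7*t - 8)/(t - 1)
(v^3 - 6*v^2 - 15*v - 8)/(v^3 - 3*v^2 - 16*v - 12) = (v^2 - 7*v - 8)/(v^2 - 4*v - 12)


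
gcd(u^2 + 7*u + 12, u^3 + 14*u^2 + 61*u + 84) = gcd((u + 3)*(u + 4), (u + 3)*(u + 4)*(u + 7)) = u^2 + 7*u + 12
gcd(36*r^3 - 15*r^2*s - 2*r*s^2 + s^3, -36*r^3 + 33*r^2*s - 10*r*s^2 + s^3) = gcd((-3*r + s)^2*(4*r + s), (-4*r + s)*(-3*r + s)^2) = 9*r^2 - 6*r*s + s^2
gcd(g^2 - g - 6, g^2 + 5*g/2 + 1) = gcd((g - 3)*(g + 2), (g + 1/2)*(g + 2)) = g + 2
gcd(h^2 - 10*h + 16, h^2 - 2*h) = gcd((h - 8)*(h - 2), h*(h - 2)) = h - 2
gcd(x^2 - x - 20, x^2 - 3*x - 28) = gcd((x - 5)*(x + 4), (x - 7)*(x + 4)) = x + 4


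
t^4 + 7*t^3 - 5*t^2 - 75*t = t*(t - 3)*(t + 5)^2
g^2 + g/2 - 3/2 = (g - 1)*(g + 3/2)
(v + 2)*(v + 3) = v^2 + 5*v + 6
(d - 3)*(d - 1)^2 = d^3 - 5*d^2 + 7*d - 3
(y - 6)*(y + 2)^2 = y^3 - 2*y^2 - 20*y - 24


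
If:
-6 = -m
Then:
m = 6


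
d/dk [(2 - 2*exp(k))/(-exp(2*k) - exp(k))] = 2*(-exp(2*k) + 2*exp(k) + 1)*exp(-k)/(exp(2*k) + 2*exp(k) + 1)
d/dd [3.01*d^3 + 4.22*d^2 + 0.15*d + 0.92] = 9.03*d^2 + 8.44*d + 0.15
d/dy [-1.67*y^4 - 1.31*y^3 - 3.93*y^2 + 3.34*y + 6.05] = -6.68*y^3 - 3.93*y^2 - 7.86*y + 3.34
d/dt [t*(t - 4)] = 2*t - 4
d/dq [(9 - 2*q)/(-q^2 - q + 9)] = (2*q^2 + 2*q - (2*q - 9)*(2*q + 1) - 18)/(q^2 + q - 9)^2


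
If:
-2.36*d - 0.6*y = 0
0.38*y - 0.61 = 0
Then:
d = -0.41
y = 1.61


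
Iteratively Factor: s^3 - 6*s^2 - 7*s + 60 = (s + 3)*(s^2 - 9*s + 20) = (s - 5)*(s + 3)*(s - 4)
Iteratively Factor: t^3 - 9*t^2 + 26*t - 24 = (t - 4)*(t^2 - 5*t + 6) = (t - 4)*(t - 2)*(t - 3)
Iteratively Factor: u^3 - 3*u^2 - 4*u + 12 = (u - 2)*(u^2 - u - 6) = (u - 2)*(u + 2)*(u - 3)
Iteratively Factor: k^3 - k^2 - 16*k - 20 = (k + 2)*(k^2 - 3*k - 10) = (k + 2)^2*(k - 5)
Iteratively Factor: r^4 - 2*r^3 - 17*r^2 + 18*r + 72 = (r - 4)*(r^3 + 2*r^2 - 9*r - 18) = (r - 4)*(r + 2)*(r^2 - 9) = (r - 4)*(r + 2)*(r + 3)*(r - 3)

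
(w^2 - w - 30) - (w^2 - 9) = -w - 21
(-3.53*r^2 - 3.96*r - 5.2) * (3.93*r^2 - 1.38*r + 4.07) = -13.8729*r^4 - 10.6914*r^3 - 29.3383*r^2 - 8.9412*r - 21.164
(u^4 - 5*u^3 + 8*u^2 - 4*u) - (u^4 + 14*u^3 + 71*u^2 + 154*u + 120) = -19*u^3 - 63*u^2 - 158*u - 120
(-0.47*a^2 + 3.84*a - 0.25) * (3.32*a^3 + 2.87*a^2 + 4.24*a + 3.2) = -1.5604*a^5 + 11.3999*a^4 + 8.198*a^3 + 14.0601*a^2 + 11.228*a - 0.8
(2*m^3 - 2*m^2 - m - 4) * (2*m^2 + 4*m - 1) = 4*m^5 + 4*m^4 - 12*m^3 - 10*m^2 - 15*m + 4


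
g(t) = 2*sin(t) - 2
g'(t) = 2*cos(t)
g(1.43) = -0.02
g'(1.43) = 0.28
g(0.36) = -1.30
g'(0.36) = 1.87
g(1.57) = -0.00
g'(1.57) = 0.00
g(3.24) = -2.20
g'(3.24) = -1.99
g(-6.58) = -2.58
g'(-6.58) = 1.91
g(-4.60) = -0.01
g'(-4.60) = -0.22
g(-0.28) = -2.55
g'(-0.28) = 1.92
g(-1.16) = -3.83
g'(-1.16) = 0.80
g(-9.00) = -2.82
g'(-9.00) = -1.82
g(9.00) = -1.18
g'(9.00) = -1.82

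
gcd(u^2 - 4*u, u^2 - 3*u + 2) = 1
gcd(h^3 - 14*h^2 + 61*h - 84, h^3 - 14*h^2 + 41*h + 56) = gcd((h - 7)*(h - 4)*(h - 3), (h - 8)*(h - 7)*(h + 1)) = h - 7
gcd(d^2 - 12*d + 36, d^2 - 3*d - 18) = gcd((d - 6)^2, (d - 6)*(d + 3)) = d - 6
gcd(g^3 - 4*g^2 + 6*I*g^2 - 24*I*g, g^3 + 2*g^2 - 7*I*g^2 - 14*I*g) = g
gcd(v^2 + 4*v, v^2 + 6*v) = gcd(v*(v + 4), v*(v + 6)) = v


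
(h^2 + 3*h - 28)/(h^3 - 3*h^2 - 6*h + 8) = (h + 7)/(h^2 + h - 2)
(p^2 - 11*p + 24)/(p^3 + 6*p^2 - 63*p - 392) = (p - 3)/(p^2 + 14*p + 49)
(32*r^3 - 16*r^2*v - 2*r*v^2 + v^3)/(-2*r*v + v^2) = -16*r^2/v + v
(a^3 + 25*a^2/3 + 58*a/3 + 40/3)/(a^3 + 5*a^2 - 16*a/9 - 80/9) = 3*(a + 2)/(3*a - 4)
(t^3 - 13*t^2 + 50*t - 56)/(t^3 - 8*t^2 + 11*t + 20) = (t^2 - 9*t + 14)/(t^2 - 4*t - 5)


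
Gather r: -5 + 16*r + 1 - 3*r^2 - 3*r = -3*r^2 + 13*r - 4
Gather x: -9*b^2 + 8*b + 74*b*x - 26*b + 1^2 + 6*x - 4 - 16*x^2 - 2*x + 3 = -9*b^2 - 18*b - 16*x^2 + x*(74*b + 4)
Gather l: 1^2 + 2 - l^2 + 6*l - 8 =-l^2 + 6*l - 5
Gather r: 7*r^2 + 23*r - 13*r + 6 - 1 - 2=7*r^2 + 10*r + 3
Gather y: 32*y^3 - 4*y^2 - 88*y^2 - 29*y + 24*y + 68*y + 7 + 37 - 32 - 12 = 32*y^3 - 92*y^2 + 63*y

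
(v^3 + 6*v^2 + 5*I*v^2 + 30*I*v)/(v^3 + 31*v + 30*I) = v*(v + 6)/(v^2 - 5*I*v + 6)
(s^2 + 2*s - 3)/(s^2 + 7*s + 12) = (s - 1)/(s + 4)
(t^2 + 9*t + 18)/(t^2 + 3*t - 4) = (t^2 + 9*t + 18)/(t^2 + 3*t - 4)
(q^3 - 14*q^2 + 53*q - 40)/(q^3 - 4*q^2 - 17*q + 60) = (q^2 - 9*q + 8)/(q^2 + q - 12)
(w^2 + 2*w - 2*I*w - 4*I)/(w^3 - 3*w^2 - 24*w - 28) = (w - 2*I)/(w^2 - 5*w - 14)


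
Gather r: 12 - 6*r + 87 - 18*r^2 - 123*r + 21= -18*r^2 - 129*r + 120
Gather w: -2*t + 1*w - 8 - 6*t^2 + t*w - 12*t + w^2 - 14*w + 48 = -6*t^2 - 14*t + w^2 + w*(t - 13) + 40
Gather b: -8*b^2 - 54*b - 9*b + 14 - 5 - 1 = -8*b^2 - 63*b + 8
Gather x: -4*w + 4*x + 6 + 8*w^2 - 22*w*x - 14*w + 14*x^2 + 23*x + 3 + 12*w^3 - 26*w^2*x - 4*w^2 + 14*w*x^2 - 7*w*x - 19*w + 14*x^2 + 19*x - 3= 12*w^3 + 4*w^2 - 37*w + x^2*(14*w + 28) + x*(-26*w^2 - 29*w + 46) + 6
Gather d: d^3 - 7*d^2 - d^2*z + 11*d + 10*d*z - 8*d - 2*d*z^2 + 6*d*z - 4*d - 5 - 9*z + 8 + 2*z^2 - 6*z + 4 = d^3 + d^2*(-z - 7) + d*(-2*z^2 + 16*z - 1) + 2*z^2 - 15*z + 7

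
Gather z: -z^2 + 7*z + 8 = -z^2 + 7*z + 8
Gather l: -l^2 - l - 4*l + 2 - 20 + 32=-l^2 - 5*l + 14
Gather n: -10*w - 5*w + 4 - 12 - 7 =-15*w - 15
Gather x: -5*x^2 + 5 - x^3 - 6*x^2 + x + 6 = -x^3 - 11*x^2 + x + 11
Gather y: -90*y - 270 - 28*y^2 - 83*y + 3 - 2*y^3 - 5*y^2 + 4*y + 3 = -2*y^3 - 33*y^2 - 169*y - 264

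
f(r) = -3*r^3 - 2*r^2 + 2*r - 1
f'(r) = -9*r^2 - 4*r + 2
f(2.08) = -32.49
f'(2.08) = -45.26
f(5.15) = -453.52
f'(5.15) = -257.30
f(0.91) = -3.10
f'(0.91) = -9.09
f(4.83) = -376.03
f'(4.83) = -227.28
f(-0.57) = -2.23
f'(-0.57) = 1.36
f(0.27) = -0.66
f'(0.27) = 0.26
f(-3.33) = 80.94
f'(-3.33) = -84.48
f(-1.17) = -1.27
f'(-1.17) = -5.64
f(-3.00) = 56.00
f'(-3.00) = -67.00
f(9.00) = -2332.00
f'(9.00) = -763.00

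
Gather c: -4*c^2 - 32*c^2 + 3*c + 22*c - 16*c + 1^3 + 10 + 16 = -36*c^2 + 9*c + 27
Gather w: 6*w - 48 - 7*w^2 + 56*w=-7*w^2 + 62*w - 48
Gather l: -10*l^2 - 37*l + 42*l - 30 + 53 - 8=-10*l^2 + 5*l + 15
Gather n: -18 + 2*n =2*n - 18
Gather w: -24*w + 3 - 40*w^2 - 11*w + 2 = -40*w^2 - 35*w + 5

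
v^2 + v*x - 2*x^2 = (v - x)*(v + 2*x)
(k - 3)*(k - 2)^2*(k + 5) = k^4 - 2*k^3 - 19*k^2 + 68*k - 60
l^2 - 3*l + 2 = (l - 2)*(l - 1)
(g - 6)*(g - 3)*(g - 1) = g^3 - 10*g^2 + 27*g - 18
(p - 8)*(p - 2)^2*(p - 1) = p^4 - 13*p^3 + 48*p^2 - 68*p + 32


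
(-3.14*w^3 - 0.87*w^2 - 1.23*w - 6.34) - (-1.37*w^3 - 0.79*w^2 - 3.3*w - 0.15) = -1.77*w^3 - 0.08*w^2 + 2.07*w - 6.19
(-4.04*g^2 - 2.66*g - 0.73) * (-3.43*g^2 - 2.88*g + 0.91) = 13.8572*g^4 + 20.759*g^3 + 6.4883*g^2 - 0.3182*g - 0.6643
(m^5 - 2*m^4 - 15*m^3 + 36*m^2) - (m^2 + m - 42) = m^5 - 2*m^4 - 15*m^3 + 35*m^2 - m + 42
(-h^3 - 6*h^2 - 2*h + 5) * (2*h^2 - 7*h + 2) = -2*h^5 - 5*h^4 + 36*h^3 + 12*h^2 - 39*h + 10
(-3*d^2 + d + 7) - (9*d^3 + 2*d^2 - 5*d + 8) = -9*d^3 - 5*d^2 + 6*d - 1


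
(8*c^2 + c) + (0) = 8*c^2 + c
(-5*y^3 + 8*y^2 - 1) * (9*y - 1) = -45*y^4 + 77*y^3 - 8*y^2 - 9*y + 1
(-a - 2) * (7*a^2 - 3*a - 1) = -7*a^3 - 11*a^2 + 7*a + 2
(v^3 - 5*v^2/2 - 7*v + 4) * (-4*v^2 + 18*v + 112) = -4*v^5 + 28*v^4 + 95*v^3 - 422*v^2 - 712*v + 448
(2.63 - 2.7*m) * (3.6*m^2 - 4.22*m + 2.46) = -9.72*m^3 + 20.862*m^2 - 17.7406*m + 6.4698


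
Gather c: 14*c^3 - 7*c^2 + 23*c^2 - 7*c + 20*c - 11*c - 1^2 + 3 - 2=14*c^3 + 16*c^2 + 2*c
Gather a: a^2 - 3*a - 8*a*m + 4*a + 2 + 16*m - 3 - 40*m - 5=a^2 + a*(1 - 8*m) - 24*m - 6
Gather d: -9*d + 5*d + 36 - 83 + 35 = -4*d - 12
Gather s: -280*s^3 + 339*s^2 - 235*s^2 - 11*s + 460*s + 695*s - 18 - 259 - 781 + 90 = -280*s^3 + 104*s^2 + 1144*s - 968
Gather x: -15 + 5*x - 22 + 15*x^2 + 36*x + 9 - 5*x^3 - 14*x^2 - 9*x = -5*x^3 + x^2 + 32*x - 28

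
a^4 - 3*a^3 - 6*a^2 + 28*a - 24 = (a - 2)^3*(a + 3)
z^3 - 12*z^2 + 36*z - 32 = (z - 8)*(z - 2)^2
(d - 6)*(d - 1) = d^2 - 7*d + 6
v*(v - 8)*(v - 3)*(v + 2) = v^4 - 9*v^3 + 2*v^2 + 48*v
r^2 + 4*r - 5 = (r - 1)*(r + 5)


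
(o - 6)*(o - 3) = o^2 - 9*o + 18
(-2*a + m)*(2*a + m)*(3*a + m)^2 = -36*a^4 - 24*a^3*m + 5*a^2*m^2 + 6*a*m^3 + m^4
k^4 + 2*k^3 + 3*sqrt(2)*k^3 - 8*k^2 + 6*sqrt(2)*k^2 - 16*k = k*(k + 2)*(k - sqrt(2))*(k + 4*sqrt(2))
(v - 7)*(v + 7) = v^2 - 49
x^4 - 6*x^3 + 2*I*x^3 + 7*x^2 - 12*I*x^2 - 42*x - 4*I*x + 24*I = (x - 6)*(x - I)^2*(x + 4*I)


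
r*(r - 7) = r^2 - 7*r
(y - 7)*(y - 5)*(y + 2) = y^3 - 10*y^2 + 11*y + 70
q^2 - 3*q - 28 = (q - 7)*(q + 4)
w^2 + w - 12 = (w - 3)*(w + 4)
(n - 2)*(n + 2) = n^2 - 4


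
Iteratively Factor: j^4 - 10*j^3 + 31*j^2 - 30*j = (j - 2)*(j^3 - 8*j^2 + 15*j) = (j - 3)*(j - 2)*(j^2 - 5*j) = (j - 5)*(j - 3)*(j - 2)*(j)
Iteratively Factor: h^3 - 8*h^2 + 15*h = (h - 5)*(h^2 - 3*h) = (h - 5)*(h - 3)*(h)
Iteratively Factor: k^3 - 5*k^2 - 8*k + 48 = (k + 3)*(k^2 - 8*k + 16) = (k - 4)*(k + 3)*(k - 4)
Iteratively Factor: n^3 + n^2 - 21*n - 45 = (n - 5)*(n^2 + 6*n + 9) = (n - 5)*(n + 3)*(n + 3)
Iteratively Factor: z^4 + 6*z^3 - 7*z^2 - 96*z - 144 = (z + 4)*(z^3 + 2*z^2 - 15*z - 36) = (z + 3)*(z + 4)*(z^2 - z - 12) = (z + 3)^2*(z + 4)*(z - 4)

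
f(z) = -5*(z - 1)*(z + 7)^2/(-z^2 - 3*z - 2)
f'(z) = -5*(z - 1)*(z + 7)^2*(2*z + 3)/(-z^2 - 3*z - 2)^2 - 5*(z - 1)*(2*z + 14)/(-z^2 - 3*z - 2) - 5*(z + 7)^2/(-z^2 - 3*z - 2) = 5*(z^4 + 6*z^3 + 10*z^2 + 150*z + 217)/(z^4 + 6*z^3 + 13*z^2 + 12*z + 4)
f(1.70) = 26.52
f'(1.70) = 26.99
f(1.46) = 19.34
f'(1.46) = 33.16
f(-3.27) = -103.04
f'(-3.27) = -157.64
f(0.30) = -62.38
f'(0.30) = 147.13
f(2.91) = 48.85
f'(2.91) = 12.99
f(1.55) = 22.21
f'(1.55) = 30.61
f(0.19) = -80.34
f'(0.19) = 181.03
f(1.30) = 13.61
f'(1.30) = 38.62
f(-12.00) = -14.77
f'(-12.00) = 4.23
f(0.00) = -122.50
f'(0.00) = 271.25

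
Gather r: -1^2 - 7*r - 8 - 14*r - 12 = -21*r - 21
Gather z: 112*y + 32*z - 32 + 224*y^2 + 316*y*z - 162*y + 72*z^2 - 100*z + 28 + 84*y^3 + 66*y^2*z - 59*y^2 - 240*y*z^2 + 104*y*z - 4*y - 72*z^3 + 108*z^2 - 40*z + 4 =84*y^3 + 165*y^2 - 54*y - 72*z^3 + z^2*(180 - 240*y) + z*(66*y^2 + 420*y - 108)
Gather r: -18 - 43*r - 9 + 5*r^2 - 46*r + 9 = 5*r^2 - 89*r - 18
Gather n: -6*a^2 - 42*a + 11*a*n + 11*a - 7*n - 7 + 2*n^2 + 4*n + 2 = -6*a^2 - 31*a + 2*n^2 + n*(11*a - 3) - 5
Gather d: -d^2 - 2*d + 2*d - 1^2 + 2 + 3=4 - d^2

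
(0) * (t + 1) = 0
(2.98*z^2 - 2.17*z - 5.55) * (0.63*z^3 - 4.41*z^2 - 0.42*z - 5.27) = 1.8774*z^5 - 14.5089*z^4 + 4.8216*z^3 + 9.6823*z^2 + 13.7669*z + 29.2485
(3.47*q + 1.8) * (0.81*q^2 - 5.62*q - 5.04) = 2.8107*q^3 - 18.0434*q^2 - 27.6048*q - 9.072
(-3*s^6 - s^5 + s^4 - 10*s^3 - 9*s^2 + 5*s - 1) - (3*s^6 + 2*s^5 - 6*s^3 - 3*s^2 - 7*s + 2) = -6*s^6 - 3*s^5 + s^4 - 4*s^3 - 6*s^2 + 12*s - 3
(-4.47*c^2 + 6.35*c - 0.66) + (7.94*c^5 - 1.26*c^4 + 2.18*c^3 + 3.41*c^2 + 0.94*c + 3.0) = 7.94*c^5 - 1.26*c^4 + 2.18*c^3 - 1.06*c^2 + 7.29*c + 2.34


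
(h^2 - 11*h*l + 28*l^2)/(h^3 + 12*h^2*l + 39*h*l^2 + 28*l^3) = (h^2 - 11*h*l + 28*l^2)/(h^3 + 12*h^2*l + 39*h*l^2 + 28*l^3)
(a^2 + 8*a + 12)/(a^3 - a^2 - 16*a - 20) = (a + 6)/(a^2 - 3*a - 10)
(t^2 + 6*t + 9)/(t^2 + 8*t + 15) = (t + 3)/(t + 5)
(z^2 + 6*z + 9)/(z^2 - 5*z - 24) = (z + 3)/(z - 8)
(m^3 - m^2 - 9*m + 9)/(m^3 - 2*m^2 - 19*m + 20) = (m^2 - 9)/(m^2 - m - 20)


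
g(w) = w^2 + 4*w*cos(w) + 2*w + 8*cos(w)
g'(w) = -4*w*sin(w) + 2*w - 8*sin(w) + 4*cos(w) + 2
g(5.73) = 70.60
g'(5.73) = 33.11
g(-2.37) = 1.94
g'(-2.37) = -6.64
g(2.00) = 1.34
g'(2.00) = -10.21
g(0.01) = 8.06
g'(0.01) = 5.94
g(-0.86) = 1.99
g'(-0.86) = 6.35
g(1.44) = 6.75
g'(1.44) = -8.24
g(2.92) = -4.83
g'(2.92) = -0.39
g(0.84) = 9.97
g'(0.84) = -2.11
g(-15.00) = 234.50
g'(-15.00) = -64.85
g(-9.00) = 88.51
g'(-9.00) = -31.18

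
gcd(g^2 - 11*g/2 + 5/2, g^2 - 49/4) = 1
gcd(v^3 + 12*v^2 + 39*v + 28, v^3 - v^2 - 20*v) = v + 4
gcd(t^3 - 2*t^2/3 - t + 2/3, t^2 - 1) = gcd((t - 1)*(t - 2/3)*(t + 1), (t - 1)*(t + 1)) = t^2 - 1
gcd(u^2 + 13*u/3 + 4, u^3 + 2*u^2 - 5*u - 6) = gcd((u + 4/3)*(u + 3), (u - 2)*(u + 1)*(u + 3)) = u + 3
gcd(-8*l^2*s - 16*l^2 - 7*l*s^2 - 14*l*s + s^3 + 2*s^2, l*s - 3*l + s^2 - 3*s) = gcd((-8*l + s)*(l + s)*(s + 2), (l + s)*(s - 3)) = l + s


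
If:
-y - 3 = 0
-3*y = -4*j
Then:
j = -9/4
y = -3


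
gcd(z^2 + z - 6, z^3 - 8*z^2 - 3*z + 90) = z + 3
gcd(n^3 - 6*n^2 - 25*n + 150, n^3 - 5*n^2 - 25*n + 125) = n^2 - 25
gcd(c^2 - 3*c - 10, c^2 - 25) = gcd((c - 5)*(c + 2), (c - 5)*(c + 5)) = c - 5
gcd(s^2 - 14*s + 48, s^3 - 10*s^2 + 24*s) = s - 6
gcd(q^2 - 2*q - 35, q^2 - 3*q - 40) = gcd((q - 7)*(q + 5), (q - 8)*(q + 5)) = q + 5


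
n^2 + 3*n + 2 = (n + 1)*(n + 2)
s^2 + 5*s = s*(s + 5)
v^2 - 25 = (v - 5)*(v + 5)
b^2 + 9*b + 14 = (b + 2)*(b + 7)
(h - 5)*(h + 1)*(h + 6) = h^3 + 2*h^2 - 29*h - 30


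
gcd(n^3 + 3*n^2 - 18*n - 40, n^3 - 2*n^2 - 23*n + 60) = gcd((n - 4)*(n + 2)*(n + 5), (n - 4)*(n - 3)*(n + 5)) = n^2 + n - 20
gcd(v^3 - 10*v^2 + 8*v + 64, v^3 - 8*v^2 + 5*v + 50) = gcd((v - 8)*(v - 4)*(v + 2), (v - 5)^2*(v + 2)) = v + 2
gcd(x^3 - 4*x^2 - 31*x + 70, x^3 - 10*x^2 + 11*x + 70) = x - 7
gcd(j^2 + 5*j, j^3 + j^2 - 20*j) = j^2 + 5*j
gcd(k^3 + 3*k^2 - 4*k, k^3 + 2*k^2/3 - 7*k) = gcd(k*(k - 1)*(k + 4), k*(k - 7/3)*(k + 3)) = k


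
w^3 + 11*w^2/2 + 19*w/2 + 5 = (w + 1)*(w + 2)*(w + 5/2)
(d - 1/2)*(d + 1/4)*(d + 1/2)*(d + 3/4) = d^4 + d^3 - d^2/16 - d/4 - 3/64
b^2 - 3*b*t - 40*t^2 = (b - 8*t)*(b + 5*t)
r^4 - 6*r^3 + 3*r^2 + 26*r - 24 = (r - 4)*(r - 3)*(r - 1)*(r + 2)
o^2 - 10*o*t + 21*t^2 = (o - 7*t)*(o - 3*t)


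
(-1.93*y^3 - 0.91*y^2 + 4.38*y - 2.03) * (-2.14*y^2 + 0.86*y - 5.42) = 4.1302*y^5 + 0.2876*y^4 + 0.304799999999998*y^3 + 13.0432*y^2 - 25.4854*y + 11.0026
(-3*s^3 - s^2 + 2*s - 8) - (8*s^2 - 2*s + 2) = -3*s^3 - 9*s^2 + 4*s - 10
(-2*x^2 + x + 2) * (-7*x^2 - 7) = 14*x^4 - 7*x^3 - 7*x - 14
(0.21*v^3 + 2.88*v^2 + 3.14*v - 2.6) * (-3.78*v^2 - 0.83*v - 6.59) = -0.7938*v^5 - 11.0607*v^4 - 15.6435*v^3 - 11.7574*v^2 - 18.5346*v + 17.134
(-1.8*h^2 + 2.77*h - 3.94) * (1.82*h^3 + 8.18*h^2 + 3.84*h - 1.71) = -3.276*h^5 - 9.6826*h^4 + 8.5758*h^3 - 18.5144*h^2 - 19.8663*h + 6.7374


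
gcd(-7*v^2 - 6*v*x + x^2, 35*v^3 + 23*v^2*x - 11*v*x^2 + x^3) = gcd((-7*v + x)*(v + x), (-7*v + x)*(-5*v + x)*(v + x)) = -7*v^2 - 6*v*x + x^2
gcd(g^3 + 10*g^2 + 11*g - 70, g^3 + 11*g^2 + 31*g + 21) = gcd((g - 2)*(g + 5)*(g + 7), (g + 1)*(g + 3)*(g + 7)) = g + 7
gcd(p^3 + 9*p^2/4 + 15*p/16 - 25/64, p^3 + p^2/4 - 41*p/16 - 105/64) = p + 5/4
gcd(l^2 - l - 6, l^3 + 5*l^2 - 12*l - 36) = l^2 - l - 6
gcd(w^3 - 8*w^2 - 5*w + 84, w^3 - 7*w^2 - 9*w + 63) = w^2 - 4*w - 21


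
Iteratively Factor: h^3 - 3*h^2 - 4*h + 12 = (h - 2)*(h^2 - h - 6) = (h - 2)*(h + 2)*(h - 3)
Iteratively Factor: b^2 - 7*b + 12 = (b - 4)*(b - 3)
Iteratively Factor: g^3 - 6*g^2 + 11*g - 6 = (g - 2)*(g^2 - 4*g + 3) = (g - 2)*(g - 1)*(g - 3)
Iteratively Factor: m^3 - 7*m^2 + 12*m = (m - 3)*(m^2 - 4*m) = m*(m - 3)*(m - 4)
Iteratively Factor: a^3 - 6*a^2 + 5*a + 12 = (a - 3)*(a^2 - 3*a - 4) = (a - 3)*(a + 1)*(a - 4)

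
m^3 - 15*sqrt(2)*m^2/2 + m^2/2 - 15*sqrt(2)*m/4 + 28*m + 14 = (m + 1/2)*(m - 4*sqrt(2))*(m - 7*sqrt(2)/2)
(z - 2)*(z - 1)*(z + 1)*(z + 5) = z^4 + 3*z^3 - 11*z^2 - 3*z + 10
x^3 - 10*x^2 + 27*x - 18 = (x - 6)*(x - 3)*(x - 1)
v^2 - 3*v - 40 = (v - 8)*(v + 5)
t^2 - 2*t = t*(t - 2)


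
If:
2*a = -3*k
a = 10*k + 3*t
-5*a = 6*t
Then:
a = 0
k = 0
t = 0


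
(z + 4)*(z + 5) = z^2 + 9*z + 20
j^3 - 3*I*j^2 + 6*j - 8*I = (j - 4*I)*(j - I)*(j + 2*I)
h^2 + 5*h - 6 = (h - 1)*(h + 6)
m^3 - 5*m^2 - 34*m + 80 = (m - 8)*(m - 2)*(m + 5)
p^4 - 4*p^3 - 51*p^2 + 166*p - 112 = (p - 8)*(p - 2)*(p - 1)*(p + 7)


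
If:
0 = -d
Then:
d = 0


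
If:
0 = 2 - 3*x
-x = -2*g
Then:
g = 1/3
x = 2/3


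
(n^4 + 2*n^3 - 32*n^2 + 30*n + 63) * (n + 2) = n^5 + 4*n^4 - 28*n^3 - 34*n^2 + 123*n + 126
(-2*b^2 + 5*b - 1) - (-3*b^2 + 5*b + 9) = b^2 - 10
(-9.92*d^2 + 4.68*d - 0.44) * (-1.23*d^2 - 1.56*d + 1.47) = 12.2016*d^4 + 9.7188*d^3 - 21.342*d^2 + 7.566*d - 0.6468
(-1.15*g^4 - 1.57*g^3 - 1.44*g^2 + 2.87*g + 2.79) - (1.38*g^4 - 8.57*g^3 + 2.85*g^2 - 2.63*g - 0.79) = -2.53*g^4 + 7.0*g^3 - 4.29*g^2 + 5.5*g + 3.58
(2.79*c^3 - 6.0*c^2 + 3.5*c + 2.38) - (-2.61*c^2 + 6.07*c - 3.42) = 2.79*c^3 - 3.39*c^2 - 2.57*c + 5.8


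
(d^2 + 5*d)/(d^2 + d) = (d + 5)/(d + 1)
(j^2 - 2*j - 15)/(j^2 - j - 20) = (j + 3)/(j + 4)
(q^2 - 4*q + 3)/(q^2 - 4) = (q^2 - 4*q + 3)/(q^2 - 4)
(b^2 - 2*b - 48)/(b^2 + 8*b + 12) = (b - 8)/(b + 2)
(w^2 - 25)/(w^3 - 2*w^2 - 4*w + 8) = (w^2 - 25)/(w^3 - 2*w^2 - 4*w + 8)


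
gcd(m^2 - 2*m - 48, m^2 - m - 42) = m + 6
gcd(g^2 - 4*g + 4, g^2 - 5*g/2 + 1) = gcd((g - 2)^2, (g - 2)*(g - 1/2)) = g - 2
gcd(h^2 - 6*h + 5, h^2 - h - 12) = 1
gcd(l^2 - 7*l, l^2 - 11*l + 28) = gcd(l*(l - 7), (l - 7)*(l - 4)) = l - 7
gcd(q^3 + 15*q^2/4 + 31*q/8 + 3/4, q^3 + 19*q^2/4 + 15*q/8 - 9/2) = q + 3/2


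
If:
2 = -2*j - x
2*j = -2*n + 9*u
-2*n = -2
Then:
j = -x/2 - 1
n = 1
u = -x/9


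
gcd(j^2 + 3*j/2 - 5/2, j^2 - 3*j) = 1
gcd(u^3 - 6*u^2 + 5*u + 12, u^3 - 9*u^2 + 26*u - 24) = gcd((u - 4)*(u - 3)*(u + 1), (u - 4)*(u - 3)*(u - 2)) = u^2 - 7*u + 12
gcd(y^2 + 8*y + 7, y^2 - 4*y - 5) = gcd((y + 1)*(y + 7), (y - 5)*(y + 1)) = y + 1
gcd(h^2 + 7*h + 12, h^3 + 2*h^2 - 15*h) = 1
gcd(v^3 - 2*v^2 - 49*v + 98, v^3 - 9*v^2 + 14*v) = v^2 - 9*v + 14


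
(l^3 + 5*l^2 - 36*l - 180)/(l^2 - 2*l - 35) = (l^2 - 36)/(l - 7)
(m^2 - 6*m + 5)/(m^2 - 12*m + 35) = (m - 1)/(m - 7)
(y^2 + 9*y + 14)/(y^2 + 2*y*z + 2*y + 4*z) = (y + 7)/(y + 2*z)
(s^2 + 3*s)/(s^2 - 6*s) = (s + 3)/(s - 6)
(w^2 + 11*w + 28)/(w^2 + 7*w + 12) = (w + 7)/(w + 3)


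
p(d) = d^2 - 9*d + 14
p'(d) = 2*d - 9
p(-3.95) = 65.15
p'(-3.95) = -16.90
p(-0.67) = 20.48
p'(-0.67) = -10.34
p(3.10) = -4.29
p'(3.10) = -2.80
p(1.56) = 2.39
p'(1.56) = -5.88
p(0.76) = 7.74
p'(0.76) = -7.48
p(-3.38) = 55.84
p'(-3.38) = -15.76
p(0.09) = 13.20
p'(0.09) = -8.82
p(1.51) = 2.69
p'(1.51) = -5.98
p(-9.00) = 176.00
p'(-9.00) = -27.00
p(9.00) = 14.00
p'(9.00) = 9.00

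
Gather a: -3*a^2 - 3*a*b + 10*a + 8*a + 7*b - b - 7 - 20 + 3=-3*a^2 + a*(18 - 3*b) + 6*b - 24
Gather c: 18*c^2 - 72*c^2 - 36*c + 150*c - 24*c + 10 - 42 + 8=-54*c^2 + 90*c - 24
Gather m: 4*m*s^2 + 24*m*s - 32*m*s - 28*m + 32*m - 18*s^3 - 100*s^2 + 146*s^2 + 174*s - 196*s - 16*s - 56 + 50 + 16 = m*(4*s^2 - 8*s + 4) - 18*s^3 + 46*s^2 - 38*s + 10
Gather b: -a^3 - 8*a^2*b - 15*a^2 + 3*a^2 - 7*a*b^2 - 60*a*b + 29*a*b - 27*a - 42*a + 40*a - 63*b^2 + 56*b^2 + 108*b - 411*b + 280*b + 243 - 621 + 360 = -a^3 - 12*a^2 - 29*a + b^2*(-7*a - 7) + b*(-8*a^2 - 31*a - 23) - 18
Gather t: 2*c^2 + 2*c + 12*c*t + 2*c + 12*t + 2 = 2*c^2 + 4*c + t*(12*c + 12) + 2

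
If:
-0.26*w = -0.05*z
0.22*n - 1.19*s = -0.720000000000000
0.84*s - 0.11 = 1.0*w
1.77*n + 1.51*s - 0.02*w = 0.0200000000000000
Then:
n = -0.43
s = 0.53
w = 0.33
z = 1.72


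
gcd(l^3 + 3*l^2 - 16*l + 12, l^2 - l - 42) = l + 6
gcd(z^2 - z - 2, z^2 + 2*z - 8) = z - 2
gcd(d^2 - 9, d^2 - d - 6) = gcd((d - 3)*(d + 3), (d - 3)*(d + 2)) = d - 3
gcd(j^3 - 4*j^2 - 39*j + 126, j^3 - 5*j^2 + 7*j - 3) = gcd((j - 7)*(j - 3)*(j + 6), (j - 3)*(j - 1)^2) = j - 3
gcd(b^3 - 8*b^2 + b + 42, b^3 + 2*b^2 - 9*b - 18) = b^2 - b - 6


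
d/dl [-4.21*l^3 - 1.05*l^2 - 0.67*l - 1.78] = -12.63*l^2 - 2.1*l - 0.67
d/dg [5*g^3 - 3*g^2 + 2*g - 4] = 15*g^2 - 6*g + 2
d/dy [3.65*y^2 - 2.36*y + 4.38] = 7.3*y - 2.36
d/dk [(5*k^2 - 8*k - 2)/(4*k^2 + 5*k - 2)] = (57*k^2 - 4*k + 26)/(16*k^4 + 40*k^3 + 9*k^2 - 20*k + 4)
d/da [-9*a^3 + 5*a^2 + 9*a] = -27*a^2 + 10*a + 9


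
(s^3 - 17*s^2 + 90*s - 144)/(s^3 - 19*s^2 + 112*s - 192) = (s - 6)/(s - 8)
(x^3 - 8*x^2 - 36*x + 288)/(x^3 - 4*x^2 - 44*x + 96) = (x - 6)/(x - 2)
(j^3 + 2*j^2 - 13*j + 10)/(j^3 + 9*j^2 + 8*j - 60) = (j - 1)/(j + 6)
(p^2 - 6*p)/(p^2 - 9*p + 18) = p/(p - 3)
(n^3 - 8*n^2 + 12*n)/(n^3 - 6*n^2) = (n - 2)/n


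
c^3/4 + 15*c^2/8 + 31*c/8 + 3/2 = (c/4 + 1)*(c + 1/2)*(c + 3)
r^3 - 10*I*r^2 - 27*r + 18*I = (r - 6*I)*(r - 3*I)*(r - I)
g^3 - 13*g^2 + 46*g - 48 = (g - 8)*(g - 3)*(g - 2)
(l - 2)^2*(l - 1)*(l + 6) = l^4 + l^3 - 22*l^2 + 44*l - 24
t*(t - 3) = t^2 - 3*t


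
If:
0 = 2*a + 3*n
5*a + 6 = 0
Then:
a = -6/5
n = 4/5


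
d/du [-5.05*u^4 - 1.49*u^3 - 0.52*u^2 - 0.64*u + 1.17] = -20.2*u^3 - 4.47*u^2 - 1.04*u - 0.64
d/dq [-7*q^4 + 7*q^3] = q^2*(21 - 28*q)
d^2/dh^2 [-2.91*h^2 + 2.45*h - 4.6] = -5.82000000000000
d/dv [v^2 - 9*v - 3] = 2*v - 9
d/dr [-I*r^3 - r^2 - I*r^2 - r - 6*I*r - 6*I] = -3*I*r^2 - 2*r*(1 + I) - 1 - 6*I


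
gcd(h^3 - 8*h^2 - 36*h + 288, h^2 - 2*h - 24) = h - 6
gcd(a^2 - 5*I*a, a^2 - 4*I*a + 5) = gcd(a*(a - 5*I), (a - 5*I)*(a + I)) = a - 5*I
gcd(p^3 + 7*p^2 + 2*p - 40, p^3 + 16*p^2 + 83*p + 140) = p^2 + 9*p + 20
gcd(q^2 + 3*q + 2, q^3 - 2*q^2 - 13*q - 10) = q^2 + 3*q + 2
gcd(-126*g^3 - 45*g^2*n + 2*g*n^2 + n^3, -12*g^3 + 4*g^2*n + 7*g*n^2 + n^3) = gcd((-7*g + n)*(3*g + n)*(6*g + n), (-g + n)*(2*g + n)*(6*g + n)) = 6*g + n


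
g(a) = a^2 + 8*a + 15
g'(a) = 2*a + 8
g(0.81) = 22.14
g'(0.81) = 9.62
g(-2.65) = 0.82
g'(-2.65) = 2.70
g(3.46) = 54.65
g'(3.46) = 14.92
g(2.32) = 38.94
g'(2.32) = 12.64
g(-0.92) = 8.49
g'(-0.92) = 6.16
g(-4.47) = -0.78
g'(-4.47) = -0.94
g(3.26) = 51.71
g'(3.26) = 14.52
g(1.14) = 25.42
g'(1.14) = 10.28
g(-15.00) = 120.00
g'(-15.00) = -22.00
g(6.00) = 99.00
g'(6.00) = 20.00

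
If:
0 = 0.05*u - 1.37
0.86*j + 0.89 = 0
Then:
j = -1.03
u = 27.40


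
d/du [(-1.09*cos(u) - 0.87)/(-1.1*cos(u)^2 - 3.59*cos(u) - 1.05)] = (1.199*cos(u)^2 + 1.914*cos(u) + 1.9788)*sin(u)/(1.21*cos(u)^4 + 7.898*cos(u)^3 + 15.1981*cos(u)^2 + 7.539*cos(u) + 1.1025)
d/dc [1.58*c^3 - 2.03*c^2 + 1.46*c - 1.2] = 4.74*c^2 - 4.06*c + 1.46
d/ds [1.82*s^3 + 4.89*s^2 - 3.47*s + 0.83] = 5.46*s^2 + 9.78*s - 3.47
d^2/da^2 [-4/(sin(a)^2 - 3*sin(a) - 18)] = 4*(4*sin(a)^4 - 9*sin(a)^3 + 75*sin(a)^2 - 36*sin(a) - 54)/((sin(a) - 6)^3*(sin(a) + 3)^3)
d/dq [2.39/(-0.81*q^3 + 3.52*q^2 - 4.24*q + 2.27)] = (5.8077*q^2 - 16.8256*q + 10.1336)/(0.81*q^3 - 3.52*q^2 + 4.24*q - 2.27)^2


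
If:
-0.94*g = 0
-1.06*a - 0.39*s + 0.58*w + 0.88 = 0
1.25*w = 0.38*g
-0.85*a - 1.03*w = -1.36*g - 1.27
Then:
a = 1.49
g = 0.00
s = -1.80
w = 0.00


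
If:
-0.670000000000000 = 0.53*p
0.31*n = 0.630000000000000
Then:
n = 2.03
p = -1.26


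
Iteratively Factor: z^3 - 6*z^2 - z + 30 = (z + 2)*(z^2 - 8*z + 15) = (z - 3)*(z + 2)*(z - 5)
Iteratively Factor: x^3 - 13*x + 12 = (x - 1)*(x^2 + x - 12) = (x - 3)*(x - 1)*(x + 4)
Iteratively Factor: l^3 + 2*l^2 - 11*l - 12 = (l - 3)*(l^2 + 5*l + 4) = (l - 3)*(l + 4)*(l + 1)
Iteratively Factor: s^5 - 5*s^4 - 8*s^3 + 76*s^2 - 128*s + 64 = (s - 4)*(s^4 - s^3 - 12*s^2 + 28*s - 16) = (s - 4)*(s - 2)*(s^3 + s^2 - 10*s + 8) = (s - 4)*(s - 2)*(s - 1)*(s^2 + 2*s - 8) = (s - 4)*(s - 2)*(s - 1)*(s + 4)*(s - 2)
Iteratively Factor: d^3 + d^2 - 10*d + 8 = (d - 2)*(d^2 + 3*d - 4) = (d - 2)*(d - 1)*(d + 4)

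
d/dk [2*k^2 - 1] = 4*k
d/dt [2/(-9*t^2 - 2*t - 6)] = 4*(9*t + 1)/(9*t^2 + 2*t + 6)^2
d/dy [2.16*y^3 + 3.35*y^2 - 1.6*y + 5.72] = 6.48*y^2 + 6.7*y - 1.6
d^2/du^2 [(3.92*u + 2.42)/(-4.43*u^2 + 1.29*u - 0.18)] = (-(3.92*u + 2.42)*(8.86*u - 1.29)*(17.72*u - 2.58) + (104.1936*u + 11.3276)*(4.43*u^2 - 1.29*u + 0.18))/(4.43*u^2 - 1.29*u + 0.18)^3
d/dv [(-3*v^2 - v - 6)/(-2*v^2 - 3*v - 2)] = (7*v^2 - 12*v - 16)/(4*v^4 + 12*v^3 + 17*v^2 + 12*v + 4)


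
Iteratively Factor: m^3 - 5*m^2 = (m)*(m^2 - 5*m) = m^2*(m - 5)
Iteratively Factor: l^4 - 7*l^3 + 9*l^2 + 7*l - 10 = (l - 1)*(l^3 - 6*l^2 + 3*l + 10) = (l - 5)*(l - 1)*(l^2 - l - 2) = (l - 5)*(l - 1)*(l + 1)*(l - 2)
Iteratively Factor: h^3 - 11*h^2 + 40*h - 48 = (h - 3)*(h^2 - 8*h + 16) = (h - 4)*(h - 3)*(h - 4)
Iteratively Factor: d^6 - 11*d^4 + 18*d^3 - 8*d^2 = (d - 1)*(d^5 + d^4 - 10*d^3 + 8*d^2) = (d - 2)*(d - 1)*(d^4 + 3*d^3 - 4*d^2) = (d - 2)*(d - 1)*(d + 4)*(d^3 - d^2) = d*(d - 2)*(d - 1)*(d + 4)*(d^2 - d) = d*(d - 2)*(d - 1)^2*(d + 4)*(d)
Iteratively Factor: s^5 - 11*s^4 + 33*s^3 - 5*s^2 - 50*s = (s - 2)*(s^4 - 9*s^3 + 15*s^2 + 25*s) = (s - 5)*(s - 2)*(s^3 - 4*s^2 - 5*s) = s*(s - 5)*(s - 2)*(s^2 - 4*s - 5) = s*(s - 5)^2*(s - 2)*(s + 1)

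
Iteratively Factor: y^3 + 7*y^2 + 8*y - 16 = (y + 4)*(y^2 + 3*y - 4) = (y - 1)*(y + 4)*(y + 4)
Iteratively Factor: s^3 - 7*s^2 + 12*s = (s - 3)*(s^2 - 4*s) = (s - 4)*(s - 3)*(s)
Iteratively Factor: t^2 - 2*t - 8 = (t - 4)*(t + 2)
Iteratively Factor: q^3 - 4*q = (q - 2)*(q^2 + 2*q) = (q - 2)*(q + 2)*(q)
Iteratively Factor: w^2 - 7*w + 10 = (w - 5)*(w - 2)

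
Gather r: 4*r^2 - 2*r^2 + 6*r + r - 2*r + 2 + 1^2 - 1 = 2*r^2 + 5*r + 2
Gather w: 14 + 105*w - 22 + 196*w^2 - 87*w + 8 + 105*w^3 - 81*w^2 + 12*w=105*w^3 + 115*w^2 + 30*w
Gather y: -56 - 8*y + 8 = -8*y - 48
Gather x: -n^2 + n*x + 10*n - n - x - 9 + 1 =-n^2 + 9*n + x*(n - 1) - 8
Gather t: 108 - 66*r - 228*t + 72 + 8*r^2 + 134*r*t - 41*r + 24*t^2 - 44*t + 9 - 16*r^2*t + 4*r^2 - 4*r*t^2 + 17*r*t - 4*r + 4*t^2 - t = 12*r^2 - 111*r + t^2*(28 - 4*r) + t*(-16*r^2 + 151*r - 273) + 189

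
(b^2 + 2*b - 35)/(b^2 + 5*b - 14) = (b - 5)/(b - 2)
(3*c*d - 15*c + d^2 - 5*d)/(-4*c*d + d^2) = (-3*c*d + 15*c - d^2 + 5*d)/(d*(4*c - d))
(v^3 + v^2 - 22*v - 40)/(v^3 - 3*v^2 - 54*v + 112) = (v^3 + v^2 - 22*v - 40)/(v^3 - 3*v^2 - 54*v + 112)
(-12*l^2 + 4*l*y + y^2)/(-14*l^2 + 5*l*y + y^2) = (6*l + y)/(7*l + y)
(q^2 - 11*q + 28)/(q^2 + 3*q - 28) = (q - 7)/(q + 7)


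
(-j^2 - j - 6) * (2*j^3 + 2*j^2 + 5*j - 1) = -2*j^5 - 4*j^4 - 19*j^3 - 16*j^2 - 29*j + 6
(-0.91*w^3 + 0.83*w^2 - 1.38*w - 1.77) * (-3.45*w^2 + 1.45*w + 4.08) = 3.1395*w^5 - 4.183*w^4 + 2.2517*w^3 + 7.4919*w^2 - 8.1969*w - 7.2216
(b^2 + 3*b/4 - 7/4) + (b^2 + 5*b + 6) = 2*b^2 + 23*b/4 + 17/4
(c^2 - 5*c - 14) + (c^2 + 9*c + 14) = 2*c^2 + 4*c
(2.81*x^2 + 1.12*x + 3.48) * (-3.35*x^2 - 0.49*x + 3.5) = -9.4135*x^4 - 5.1289*x^3 - 2.3718*x^2 + 2.2148*x + 12.18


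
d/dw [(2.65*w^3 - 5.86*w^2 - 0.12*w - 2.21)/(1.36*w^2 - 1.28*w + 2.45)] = (3.604*w^4 - 6.784*w^3 + 27.1415*w^2 - 22.7028*w - 3.1228)/(1.8496*w^4 - 3.4816*w^3 + 8.3024*w^2 - 6.272*w + 6.0025)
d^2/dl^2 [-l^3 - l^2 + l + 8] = -6*l - 2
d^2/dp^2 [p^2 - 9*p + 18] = 2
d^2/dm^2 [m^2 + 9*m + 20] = 2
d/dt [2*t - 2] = 2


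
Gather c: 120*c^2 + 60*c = 120*c^2 + 60*c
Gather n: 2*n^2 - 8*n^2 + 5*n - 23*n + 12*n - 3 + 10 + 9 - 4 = -6*n^2 - 6*n + 12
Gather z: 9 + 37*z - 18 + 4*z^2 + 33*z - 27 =4*z^2 + 70*z - 36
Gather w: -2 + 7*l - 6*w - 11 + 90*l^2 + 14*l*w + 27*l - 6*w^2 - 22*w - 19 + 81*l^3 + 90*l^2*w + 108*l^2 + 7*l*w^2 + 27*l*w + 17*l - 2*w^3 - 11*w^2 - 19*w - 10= 81*l^3 + 198*l^2 + 51*l - 2*w^3 + w^2*(7*l - 17) + w*(90*l^2 + 41*l - 47) - 42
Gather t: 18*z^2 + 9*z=18*z^2 + 9*z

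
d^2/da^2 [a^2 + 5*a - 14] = 2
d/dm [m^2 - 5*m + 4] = 2*m - 5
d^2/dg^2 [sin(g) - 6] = -sin(g)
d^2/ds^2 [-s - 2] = 0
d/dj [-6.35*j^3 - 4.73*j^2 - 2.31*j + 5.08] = -19.05*j^2 - 9.46*j - 2.31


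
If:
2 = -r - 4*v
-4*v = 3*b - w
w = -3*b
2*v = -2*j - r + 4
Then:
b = -w/3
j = w/2 + 3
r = -2*w - 2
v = w/2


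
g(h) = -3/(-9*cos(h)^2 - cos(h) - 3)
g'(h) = -3*(-18*sin(h)*cos(h) - sin(h))/(-9*cos(h)^2 - cos(h) - 3)^2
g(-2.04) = 0.68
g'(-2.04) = 0.99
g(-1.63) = 1.01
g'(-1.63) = 0.02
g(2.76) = 0.31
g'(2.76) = -0.18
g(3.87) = 0.41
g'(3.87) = 0.47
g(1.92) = 0.81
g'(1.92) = -1.06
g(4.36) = 0.80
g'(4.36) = 1.06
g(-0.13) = 0.23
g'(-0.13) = -0.04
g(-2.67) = 0.32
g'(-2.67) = 0.24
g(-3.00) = 0.28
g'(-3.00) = 0.06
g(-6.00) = 0.24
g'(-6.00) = 0.10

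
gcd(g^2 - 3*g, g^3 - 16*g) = g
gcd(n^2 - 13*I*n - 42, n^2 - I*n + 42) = n - 7*I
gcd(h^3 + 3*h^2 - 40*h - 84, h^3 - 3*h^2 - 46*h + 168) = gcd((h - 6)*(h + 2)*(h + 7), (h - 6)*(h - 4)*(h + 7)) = h^2 + h - 42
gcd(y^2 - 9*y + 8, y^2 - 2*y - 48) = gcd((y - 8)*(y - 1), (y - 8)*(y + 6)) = y - 8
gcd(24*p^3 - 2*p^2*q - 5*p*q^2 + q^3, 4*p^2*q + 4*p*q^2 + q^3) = 2*p + q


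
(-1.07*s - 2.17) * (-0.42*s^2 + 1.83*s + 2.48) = 0.4494*s^3 - 1.0467*s^2 - 6.6247*s - 5.3816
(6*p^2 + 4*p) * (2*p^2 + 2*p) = 12*p^4 + 20*p^3 + 8*p^2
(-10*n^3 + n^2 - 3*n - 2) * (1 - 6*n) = 60*n^4 - 16*n^3 + 19*n^2 + 9*n - 2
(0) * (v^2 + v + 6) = 0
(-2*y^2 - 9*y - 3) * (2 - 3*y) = 6*y^3 + 23*y^2 - 9*y - 6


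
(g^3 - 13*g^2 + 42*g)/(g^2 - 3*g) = (g^2 - 13*g + 42)/(g - 3)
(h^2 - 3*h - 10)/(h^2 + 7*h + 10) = (h - 5)/(h + 5)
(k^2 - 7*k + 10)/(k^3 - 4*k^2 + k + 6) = (k - 5)/(k^2 - 2*k - 3)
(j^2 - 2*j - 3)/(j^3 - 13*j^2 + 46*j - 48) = (j + 1)/(j^2 - 10*j + 16)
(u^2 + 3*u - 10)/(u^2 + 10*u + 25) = (u - 2)/(u + 5)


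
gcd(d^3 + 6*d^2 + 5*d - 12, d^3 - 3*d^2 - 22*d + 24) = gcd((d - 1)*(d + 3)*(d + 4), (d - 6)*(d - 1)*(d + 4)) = d^2 + 3*d - 4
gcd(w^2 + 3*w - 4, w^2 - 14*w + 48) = 1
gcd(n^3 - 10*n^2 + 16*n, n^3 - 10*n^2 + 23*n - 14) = n - 2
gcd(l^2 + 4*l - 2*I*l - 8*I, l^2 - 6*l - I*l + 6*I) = 1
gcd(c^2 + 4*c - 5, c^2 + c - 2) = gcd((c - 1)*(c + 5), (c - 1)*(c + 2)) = c - 1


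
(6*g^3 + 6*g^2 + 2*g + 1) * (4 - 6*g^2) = -36*g^5 - 36*g^4 + 12*g^3 + 18*g^2 + 8*g + 4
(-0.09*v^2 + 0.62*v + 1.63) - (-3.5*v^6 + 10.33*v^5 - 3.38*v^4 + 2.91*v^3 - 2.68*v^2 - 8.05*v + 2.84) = 3.5*v^6 - 10.33*v^5 + 3.38*v^4 - 2.91*v^3 + 2.59*v^2 + 8.67*v - 1.21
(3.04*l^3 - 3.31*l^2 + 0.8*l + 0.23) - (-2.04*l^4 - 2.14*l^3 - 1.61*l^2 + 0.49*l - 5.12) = 2.04*l^4 + 5.18*l^3 - 1.7*l^2 + 0.31*l + 5.35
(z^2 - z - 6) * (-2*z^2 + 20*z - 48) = -2*z^4 + 22*z^3 - 56*z^2 - 72*z + 288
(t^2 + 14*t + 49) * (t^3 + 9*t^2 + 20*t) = t^5 + 23*t^4 + 195*t^3 + 721*t^2 + 980*t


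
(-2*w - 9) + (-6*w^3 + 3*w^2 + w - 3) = -6*w^3 + 3*w^2 - w - 12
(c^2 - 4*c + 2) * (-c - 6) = -c^3 - 2*c^2 + 22*c - 12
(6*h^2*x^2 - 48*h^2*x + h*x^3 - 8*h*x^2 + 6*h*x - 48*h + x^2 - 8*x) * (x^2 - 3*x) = 6*h^2*x^4 - 66*h^2*x^3 + 144*h^2*x^2 + h*x^5 - 11*h*x^4 + 30*h*x^3 - 66*h*x^2 + 144*h*x + x^4 - 11*x^3 + 24*x^2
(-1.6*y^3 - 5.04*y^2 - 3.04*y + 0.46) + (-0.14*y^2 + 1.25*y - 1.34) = -1.6*y^3 - 5.18*y^2 - 1.79*y - 0.88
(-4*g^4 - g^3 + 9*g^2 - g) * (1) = -4*g^4 - g^3 + 9*g^2 - g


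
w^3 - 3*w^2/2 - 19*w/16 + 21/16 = (w - 7/4)*(w - 3/4)*(w + 1)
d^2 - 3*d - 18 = (d - 6)*(d + 3)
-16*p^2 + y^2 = (-4*p + y)*(4*p + y)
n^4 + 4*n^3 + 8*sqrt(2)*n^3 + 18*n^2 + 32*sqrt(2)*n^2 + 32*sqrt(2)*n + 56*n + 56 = (n + 2)^2*(n + sqrt(2))*(n + 7*sqrt(2))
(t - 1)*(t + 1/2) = t^2 - t/2 - 1/2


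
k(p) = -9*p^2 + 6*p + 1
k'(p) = 6 - 18*p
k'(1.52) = -21.36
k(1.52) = -10.67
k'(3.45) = -56.10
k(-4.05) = -170.92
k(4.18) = -131.17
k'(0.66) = -5.88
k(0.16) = 1.73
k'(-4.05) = 78.90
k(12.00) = -1223.00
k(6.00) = -287.00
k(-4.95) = -249.22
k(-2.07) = -49.98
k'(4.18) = -69.24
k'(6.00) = -102.00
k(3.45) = -85.42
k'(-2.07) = 43.26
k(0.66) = 1.04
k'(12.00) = -210.00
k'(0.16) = 3.12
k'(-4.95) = 95.10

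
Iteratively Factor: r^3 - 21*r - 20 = (r + 4)*(r^2 - 4*r - 5) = (r + 1)*(r + 4)*(r - 5)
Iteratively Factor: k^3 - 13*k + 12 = (k - 1)*(k^2 + k - 12) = (k - 3)*(k - 1)*(k + 4)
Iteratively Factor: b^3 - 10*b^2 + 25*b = (b)*(b^2 - 10*b + 25) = b*(b - 5)*(b - 5)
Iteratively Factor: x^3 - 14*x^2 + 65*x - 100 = (x - 5)*(x^2 - 9*x + 20) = (x - 5)*(x - 4)*(x - 5)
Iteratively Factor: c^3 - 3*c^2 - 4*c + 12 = (c - 3)*(c^2 - 4) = (c - 3)*(c - 2)*(c + 2)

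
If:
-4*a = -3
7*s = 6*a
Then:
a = 3/4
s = 9/14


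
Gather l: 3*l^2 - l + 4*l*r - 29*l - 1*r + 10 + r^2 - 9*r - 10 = 3*l^2 + l*(4*r - 30) + r^2 - 10*r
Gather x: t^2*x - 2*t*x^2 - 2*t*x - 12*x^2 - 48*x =x^2*(-2*t - 12) + x*(t^2 - 2*t - 48)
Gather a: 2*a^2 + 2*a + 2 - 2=2*a^2 + 2*a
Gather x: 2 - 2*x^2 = 2 - 2*x^2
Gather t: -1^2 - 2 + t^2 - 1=t^2 - 4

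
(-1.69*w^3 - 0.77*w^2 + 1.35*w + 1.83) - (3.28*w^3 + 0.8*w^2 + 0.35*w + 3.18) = -4.97*w^3 - 1.57*w^2 + 1.0*w - 1.35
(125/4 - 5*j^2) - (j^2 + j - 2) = -6*j^2 - j + 133/4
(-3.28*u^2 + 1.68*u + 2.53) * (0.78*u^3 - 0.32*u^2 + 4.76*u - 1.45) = -2.5584*u^5 + 2.36*u^4 - 14.177*u^3 + 11.9432*u^2 + 9.6068*u - 3.6685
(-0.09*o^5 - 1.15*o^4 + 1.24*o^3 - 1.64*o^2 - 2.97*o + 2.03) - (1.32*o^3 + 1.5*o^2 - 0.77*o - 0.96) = -0.09*o^5 - 1.15*o^4 - 0.0800000000000001*o^3 - 3.14*o^2 - 2.2*o + 2.99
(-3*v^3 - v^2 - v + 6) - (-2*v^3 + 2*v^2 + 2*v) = -v^3 - 3*v^2 - 3*v + 6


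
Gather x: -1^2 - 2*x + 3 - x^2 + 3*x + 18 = -x^2 + x + 20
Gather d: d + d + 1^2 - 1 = 2*d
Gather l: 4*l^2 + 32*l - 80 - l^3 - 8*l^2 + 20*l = -l^3 - 4*l^2 + 52*l - 80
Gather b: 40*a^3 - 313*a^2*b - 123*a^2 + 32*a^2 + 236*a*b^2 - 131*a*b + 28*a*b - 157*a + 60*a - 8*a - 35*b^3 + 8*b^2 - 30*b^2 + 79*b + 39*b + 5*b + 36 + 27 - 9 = 40*a^3 - 91*a^2 - 105*a - 35*b^3 + b^2*(236*a - 22) + b*(-313*a^2 - 103*a + 123) + 54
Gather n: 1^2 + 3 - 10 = -6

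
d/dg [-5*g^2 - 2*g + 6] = -10*g - 2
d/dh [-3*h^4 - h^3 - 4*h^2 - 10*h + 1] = -12*h^3 - 3*h^2 - 8*h - 10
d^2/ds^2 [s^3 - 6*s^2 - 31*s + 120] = 6*s - 12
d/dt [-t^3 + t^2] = t*(2 - 3*t)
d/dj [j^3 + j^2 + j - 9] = 3*j^2 + 2*j + 1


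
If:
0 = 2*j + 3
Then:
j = -3/2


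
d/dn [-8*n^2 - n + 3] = -16*n - 1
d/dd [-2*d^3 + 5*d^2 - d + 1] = -6*d^2 + 10*d - 1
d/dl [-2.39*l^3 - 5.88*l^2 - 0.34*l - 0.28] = -7.17*l^2 - 11.76*l - 0.34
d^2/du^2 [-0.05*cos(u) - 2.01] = 0.05*cos(u)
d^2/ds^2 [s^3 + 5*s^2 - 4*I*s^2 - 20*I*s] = 6*s + 10 - 8*I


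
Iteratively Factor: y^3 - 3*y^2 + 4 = (y - 2)*(y^2 - y - 2) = (y - 2)^2*(y + 1)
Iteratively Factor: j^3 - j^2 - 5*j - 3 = (j - 3)*(j^2 + 2*j + 1) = (j - 3)*(j + 1)*(j + 1)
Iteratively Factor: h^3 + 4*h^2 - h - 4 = (h - 1)*(h^2 + 5*h + 4) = (h - 1)*(h + 1)*(h + 4)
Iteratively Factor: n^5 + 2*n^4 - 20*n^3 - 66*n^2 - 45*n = (n + 3)*(n^4 - n^3 - 17*n^2 - 15*n) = (n + 3)^2*(n^3 - 4*n^2 - 5*n) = (n - 5)*(n + 3)^2*(n^2 + n) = n*(n - 5)*(n + 3)^2*(n + 1)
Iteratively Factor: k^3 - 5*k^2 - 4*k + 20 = (k + 2)*(k^2 - 7*k + 10) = (k - 2)*(k + 2)*(k - 5)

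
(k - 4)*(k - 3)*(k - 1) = k^3 - 8*k^2 + 19*k - 12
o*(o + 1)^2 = o^3 + 2*o^2 + o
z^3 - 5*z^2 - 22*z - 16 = (z - 8)*(z + 1)*(z + 2)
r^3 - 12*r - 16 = (r - 4)*(r + 2)^2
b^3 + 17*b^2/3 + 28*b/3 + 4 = (b + 2/3)*(b + 2)*(b + 3)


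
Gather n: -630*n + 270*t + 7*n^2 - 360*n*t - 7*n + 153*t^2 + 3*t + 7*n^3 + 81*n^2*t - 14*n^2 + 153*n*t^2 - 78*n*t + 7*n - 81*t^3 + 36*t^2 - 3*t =7*n^3 + n^2*(81*t - 7) + n*(153*t^2 - 438*t - 630) - 81*t^3 + 189*t^2 + 270*t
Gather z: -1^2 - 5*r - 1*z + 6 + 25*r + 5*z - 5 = 20*r + 4*z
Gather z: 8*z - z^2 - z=-z^2 + 7*z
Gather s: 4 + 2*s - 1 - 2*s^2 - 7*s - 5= -2*s^2 - 5*s - 2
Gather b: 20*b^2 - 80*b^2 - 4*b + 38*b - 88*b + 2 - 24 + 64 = -60*b^2 - 54*b + 42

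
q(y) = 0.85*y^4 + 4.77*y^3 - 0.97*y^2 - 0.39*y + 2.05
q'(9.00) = 3619.86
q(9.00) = 8974.15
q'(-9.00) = -1302.42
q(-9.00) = 2026.51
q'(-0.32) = 1.58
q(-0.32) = 1.93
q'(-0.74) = 7.50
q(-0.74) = 0.13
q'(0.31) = 0.49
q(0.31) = 1.99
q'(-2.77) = 42.52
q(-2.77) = -55.65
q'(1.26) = 26.69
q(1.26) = 11.70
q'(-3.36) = 38.71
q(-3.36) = -80.19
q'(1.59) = 46.37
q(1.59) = 23.58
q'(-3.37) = 38.54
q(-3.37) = -80.58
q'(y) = 3.4*y^3 + 14.31*y^2 - 1.94*y - 0.39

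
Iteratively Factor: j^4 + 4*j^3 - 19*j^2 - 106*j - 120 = (j + 4)*(j^3 - 19*j - 30) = (j - 5)*(j + 4)*(j^2 + 5*j + 6) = (j - 5)*(j + 3)*(j + 4)*(j + 2)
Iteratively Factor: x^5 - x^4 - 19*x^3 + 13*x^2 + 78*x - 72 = (x - 1)*(x^4 - 19*x^2 - 6*x + 72) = (x - 2)*(x - 1)*(x^3 + 2*x^2 - 15*x - 36) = (x - 2)*(x - 1)*(x + 3)*(x^2 - x - 12) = (x - 4)*(x - 2)*(x - 1)*(x + 3)*(x + 3)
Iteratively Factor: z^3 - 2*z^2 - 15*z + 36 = (z - 3)*(z^2 + z - 12) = (z - 3)*(z + 4)*(z - 3)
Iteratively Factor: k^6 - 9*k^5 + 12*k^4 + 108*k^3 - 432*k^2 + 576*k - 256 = (k + 4)*(k^5 - 13*k^4 + 64*k^3 - 148*k^2 + 160*k - 64) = (k - 1)*(k + 4)*(k^4 - 12*k^3 + 52*k^2 - 96*k + 64) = (k - 2)*(k - 1)*(k + 4)*(k^3 - 10*k^2 + 32*k - 32) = (k - 4)*(k - 2)*(k - 1)*(k + 4)*(k^2 - 6*k + 8) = (k - 4)^2*(k - 2)*(k - 1)*(k + 4)*(k - 2)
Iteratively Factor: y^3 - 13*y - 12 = (y + 1)*(y^2 - y - 12) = (y - 4)*(y + 1)*(y + 3)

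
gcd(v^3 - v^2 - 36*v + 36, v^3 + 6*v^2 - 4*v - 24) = v + 6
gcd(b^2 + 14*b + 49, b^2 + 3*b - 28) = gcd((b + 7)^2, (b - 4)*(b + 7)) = b + 7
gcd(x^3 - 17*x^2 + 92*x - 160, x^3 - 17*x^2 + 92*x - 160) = x^3 - 17*x^2 + 92*x - 160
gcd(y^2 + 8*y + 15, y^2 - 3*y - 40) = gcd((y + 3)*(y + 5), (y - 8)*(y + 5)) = y + 5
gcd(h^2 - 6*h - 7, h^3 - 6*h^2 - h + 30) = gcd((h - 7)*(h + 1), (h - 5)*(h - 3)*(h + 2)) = 1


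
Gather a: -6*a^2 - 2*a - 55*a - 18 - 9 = -6*a^2 - 57*a - 27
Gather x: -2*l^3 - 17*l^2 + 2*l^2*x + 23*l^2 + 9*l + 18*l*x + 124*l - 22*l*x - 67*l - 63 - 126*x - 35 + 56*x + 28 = -2*l^3 + 6*l^2 + 66*l + x*(2*l^2 - 4*l - 70) - 70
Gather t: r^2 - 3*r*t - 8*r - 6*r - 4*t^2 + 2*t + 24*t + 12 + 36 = r^2 - 14*r - 4*t^2 + t*(26 - 3*r) + 48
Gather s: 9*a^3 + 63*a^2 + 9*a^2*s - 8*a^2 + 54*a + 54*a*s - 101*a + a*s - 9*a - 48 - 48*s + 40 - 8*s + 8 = 9*a^3 + 55*a^2 - 56*a + s*(9*a^2 + 55*a - 56)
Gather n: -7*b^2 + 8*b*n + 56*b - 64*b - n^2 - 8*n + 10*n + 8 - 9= -7*b^2 - 8*b - n^2 + n*(8*b + 2) - 1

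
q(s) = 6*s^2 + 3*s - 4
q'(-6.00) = -69.00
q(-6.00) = 194.00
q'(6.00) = 75.00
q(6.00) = 230.00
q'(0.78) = 12.36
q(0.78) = 1.99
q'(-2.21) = -23.52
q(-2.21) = 18.67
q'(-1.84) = -19.08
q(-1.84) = 10.79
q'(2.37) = 31.44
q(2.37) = 36.81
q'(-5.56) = -63.72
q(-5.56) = 164.80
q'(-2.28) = -24.36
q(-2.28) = 20.35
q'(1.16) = 16.92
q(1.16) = 7.55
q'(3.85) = 49.20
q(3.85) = 96.48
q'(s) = 12*s + 3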